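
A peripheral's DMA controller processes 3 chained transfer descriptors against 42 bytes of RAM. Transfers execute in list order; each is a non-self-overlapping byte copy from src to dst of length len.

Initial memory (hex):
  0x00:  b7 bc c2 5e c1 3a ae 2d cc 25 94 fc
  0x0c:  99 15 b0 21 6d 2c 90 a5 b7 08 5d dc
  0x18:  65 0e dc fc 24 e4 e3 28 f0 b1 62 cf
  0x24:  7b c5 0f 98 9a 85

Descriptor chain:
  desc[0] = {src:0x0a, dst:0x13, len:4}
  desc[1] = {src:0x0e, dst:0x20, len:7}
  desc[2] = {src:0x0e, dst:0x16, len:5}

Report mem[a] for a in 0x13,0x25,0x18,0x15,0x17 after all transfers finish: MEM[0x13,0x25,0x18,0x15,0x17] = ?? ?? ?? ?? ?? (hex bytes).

MEM[0x13,0x25,0x18,0x15,0x17] = 94 94 6d 99 21

#0 dst[0x13+4] := {0x94,0xfc,0x99,0x15}
#1 dst[0x20+7] := {0xb0,0x21,0x6d,0x2c,0x90,0x94,0xfc}
#2 dst[0x16+5] := {0xb0,0x21,0x6d,0x2c,0x90}
query mem[0x13]=0x94, mem[0x25]=0x94, mem[0x18]=0x6d, mem[0x15]=0x99, mem[0x17]=0x21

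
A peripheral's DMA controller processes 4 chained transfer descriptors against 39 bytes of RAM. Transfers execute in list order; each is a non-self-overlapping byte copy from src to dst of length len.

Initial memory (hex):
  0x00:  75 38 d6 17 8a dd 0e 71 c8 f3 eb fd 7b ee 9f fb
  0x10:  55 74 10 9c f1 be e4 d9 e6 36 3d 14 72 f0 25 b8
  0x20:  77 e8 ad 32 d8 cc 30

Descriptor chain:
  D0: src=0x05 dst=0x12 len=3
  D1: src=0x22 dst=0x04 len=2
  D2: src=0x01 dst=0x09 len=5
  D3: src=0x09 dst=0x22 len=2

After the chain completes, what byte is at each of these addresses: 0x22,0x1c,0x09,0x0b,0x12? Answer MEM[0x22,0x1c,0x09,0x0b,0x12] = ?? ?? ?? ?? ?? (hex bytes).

#0 dst[0x12+3] := {0xdd,0x0e,0x71}
#1 dst[0x04+2] := {0xad,0x32}
#2 dst[0x09+5] := {0x38,0xd6,0x17,0xad,0x32}
#3 dst[0x22+2] := {0x38,0xd6}
query mem[0x22]=0x38, mem[0x1c]=0x72, mem[0x09]=0x38, mem[0x0b]=0x17, mem[0x12]=0xdd

MEM[0x22,0x1c,0x09,0x0b,0x12] = 38 72 38 17 dd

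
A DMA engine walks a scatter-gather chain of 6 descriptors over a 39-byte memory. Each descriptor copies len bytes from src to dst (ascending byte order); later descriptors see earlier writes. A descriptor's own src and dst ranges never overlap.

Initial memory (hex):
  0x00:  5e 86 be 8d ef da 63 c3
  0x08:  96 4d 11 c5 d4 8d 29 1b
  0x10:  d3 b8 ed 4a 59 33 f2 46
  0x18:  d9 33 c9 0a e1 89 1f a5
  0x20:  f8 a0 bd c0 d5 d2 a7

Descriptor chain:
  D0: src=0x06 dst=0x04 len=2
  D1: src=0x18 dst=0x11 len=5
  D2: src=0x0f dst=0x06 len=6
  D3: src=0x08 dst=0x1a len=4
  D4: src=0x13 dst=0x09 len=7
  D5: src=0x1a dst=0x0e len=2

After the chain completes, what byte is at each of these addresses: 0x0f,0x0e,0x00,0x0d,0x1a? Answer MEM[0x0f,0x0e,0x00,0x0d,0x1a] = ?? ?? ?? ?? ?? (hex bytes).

#0 dst[0x04+2] := {0x63,0xc3}
#1 dst[0x11+5] := {0xd9,0x33,0xc9,0x0a,0xe1}
#2 dst[0x06+6] := {0x1b,0xd3,0xd9,0x33,0xc9,0x0a}
#3 dst[0x1a+4] := {0xd9,0x33,0xc9,0x0a}
#4 dst[0x09+7] := {0xc9,0x0a,0xe1,0xf2,0x46,0xd9,0x33}
#5 dst[0x0e+2] := {0xd9,0x33}
query mem[0x0f]=0x33, mem[0x0e]=0xd9, mem[0x00]=0x5e, mem[0x0d]=0x46, mem[0x1a]=0xd9

MEM[0x0f,0x0e,0x00,0x0d,0x1a] = 33 d9 5e 46 d9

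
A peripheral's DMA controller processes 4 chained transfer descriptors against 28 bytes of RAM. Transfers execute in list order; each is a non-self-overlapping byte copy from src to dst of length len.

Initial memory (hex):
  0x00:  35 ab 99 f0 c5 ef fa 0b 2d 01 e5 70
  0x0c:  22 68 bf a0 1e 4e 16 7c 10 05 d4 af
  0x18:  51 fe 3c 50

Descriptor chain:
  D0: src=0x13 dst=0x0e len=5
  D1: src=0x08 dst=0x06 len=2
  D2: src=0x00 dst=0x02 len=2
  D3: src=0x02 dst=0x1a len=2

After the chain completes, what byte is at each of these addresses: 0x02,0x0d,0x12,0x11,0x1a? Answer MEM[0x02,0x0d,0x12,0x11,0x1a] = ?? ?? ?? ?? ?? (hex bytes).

MEM[0x02,0x0d,0x12,0x11,0x1a] = 35 68 af d4 35

[0] 0x13->0x0e len=5 : 7c 10 05 d4 af
[1] 0x08->0x06 len=2 : 2d 01
[2] 0x00->0x02 len=2 : 35 ab
[3] 0x02->0x1a len=2 : 35 ab
query mem[0x02]=0x35, mem[0x0d]=0x68, mem[0x12]=0xaf, mem[0x11]=0xd4, mem[0x1a]=0x35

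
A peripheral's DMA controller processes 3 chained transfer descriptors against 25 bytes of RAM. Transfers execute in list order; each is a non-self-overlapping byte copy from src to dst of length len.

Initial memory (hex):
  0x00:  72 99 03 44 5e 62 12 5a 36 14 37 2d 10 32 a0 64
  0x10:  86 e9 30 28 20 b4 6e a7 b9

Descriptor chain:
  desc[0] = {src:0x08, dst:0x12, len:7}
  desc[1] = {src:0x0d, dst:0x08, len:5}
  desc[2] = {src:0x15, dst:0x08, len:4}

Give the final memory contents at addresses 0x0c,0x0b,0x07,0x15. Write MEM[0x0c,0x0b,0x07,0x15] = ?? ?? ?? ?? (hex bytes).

D0: mem[0x12..0x18] <- [36 14 37 2d 10 32 a0]
D1: mem[0x08..0x0c] <- [32 a0 64 86 e9]
D2: mem[0x08..0x0b] <- [2d 10 32 a0]
query mem[0x0c]=0xe9, mem[0x0b]=0xa0, mem[0x07]=0x5a, mem[0x15]=0x2d

MEM[0x0c,0x0b,0x07,0x15] = e9 a0 5a 2d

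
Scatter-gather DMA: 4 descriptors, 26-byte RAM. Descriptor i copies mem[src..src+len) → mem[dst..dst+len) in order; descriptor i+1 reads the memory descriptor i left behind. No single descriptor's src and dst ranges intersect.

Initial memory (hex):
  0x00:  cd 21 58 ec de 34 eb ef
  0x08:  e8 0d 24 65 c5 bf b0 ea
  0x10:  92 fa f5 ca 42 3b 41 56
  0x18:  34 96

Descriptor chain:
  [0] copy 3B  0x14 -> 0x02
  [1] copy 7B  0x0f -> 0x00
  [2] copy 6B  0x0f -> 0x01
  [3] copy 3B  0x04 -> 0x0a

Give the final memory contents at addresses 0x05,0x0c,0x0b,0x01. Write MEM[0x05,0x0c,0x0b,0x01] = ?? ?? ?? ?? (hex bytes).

MEM[0x05,0x0c,0x0b,0x01] = ca 42 ca ea

#0 dst[0x02+3] := {0x42,0x3b,0x41}
#1 dst[0x00+7] := {0xea,0x92,0xfa,0xf5,0xca,0x42,0x3b}
#2 dst[0x01+6] := {0xea,0x92,0xfa,0xf5,0xca,0x42}
#3 dst[0x0a+3] := {0xf5,0xca,0x42}
query mem[0x05]=0xca, mem[0x0c]=0x42, mem[0x0b]=0xca, mem[0x01]=0xea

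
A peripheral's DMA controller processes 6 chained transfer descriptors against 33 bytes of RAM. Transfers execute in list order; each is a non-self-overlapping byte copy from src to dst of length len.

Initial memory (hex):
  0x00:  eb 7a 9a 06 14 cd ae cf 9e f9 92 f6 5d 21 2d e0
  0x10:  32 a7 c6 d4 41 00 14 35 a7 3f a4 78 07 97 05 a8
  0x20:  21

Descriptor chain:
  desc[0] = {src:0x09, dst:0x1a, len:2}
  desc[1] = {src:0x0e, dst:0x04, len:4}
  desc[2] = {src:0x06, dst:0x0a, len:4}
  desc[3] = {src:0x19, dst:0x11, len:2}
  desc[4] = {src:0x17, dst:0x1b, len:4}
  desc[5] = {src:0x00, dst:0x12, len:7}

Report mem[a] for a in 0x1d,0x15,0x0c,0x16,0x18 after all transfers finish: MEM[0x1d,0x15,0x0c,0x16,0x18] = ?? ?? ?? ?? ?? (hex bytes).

MEM[0x1d,0x15,0x0c,0x16,0x18] = 3f 06 9e 2d 32

#0 dst[0x1a+2] := {0xf9,0x92}
#1 dst[0x04+4] := {0x2d,0xe0,0x32,0xa7}
#2 dst[0x0a+4] := {0x32,0xa7,0x9e,0xf9}
#3 dst[0x11+2] := {0x3f,0xf9}
#4 dst[0x1b+4] := {0x35,0xa7,0x3f,0xf9}
#5 dst[0x12+7] := {0xeb,0x7a,0x9a,0x06,0x2d,0xe0,0x32}
query mem[0x1d]=0x3f, mem[0x15]=0x06, mem[0x0c]=0x9e, mem[0x16]=0x2d, mem[0x18]=0x32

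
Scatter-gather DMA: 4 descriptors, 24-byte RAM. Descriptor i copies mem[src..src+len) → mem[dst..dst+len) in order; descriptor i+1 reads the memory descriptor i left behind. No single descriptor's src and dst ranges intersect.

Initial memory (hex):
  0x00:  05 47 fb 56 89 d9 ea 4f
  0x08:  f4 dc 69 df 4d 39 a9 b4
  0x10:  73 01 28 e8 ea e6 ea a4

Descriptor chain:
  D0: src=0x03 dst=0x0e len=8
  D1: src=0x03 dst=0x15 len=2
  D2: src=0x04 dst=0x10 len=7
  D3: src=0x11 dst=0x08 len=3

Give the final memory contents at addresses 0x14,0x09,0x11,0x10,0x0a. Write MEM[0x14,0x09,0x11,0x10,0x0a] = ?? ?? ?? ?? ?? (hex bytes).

D0: mem[0x0e..0x15] <- [56 89 d9 ea 4f f4 dc 69]
D1: mem[0x15..0x16] <- [56 89]
D2: mem[0x10..0x16] <- [89 d9 ea 4f f4 dc 69]
D3: mem[0x08..0x0a] <- [d9 ea 4f]
query mem[0x14]=0xf4, mem[0x09]=0xea, mem[0x11]=0xd9, mem[0x10]=0x89, mem[0x0a]=0x4f

MEM[0x14,0x09,0x11,0x10,0x0a] = f4 ea d9 89 4f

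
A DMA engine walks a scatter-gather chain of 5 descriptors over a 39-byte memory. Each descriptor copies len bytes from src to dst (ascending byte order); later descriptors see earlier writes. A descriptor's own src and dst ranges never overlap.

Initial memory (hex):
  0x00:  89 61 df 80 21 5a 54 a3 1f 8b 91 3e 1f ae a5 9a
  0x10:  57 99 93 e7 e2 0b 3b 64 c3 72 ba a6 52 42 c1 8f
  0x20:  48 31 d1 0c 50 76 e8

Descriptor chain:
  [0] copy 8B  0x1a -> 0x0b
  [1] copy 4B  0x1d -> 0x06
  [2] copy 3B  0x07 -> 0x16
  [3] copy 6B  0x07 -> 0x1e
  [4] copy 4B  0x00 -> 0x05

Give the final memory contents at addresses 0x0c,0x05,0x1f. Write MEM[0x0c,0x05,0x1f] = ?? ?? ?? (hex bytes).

MEM[0x0c,0x05,0x1f] = a6 89 8f

  after D0: wrote 8B at 0x0b = baa65242c18f4831
  after D1: wrote 4B at 0x06 = 42c18f48
  after D2: wrote 3B at 0x16 = c18f48
  after D3: wrote 6B at 0x1e = c18f4891baa6
  after D4: wrote 4B at 0x05 = 8961df80
query mem[0x0c]=0xa6, mem[0x05]=0x89, mem[0x1f]=0x8f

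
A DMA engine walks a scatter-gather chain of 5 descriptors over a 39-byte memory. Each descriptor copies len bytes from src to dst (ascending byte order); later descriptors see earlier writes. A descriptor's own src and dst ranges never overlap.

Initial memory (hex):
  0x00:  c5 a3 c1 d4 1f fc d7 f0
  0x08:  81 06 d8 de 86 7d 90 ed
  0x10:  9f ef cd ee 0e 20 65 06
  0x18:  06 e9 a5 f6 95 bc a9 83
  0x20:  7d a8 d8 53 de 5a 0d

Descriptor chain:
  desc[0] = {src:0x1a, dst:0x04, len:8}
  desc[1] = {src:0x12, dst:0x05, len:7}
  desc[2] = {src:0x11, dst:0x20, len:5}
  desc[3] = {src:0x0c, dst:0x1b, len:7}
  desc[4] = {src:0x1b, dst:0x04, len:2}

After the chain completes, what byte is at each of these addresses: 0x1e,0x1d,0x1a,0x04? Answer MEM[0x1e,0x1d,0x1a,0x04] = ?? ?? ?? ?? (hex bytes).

D0: mem[0x04..0x0b] <- [a5 f6 95 bc a9 83 7d a8]
D1: mem[0x05..0x0b] <- [cd ee 0e 20 65 06 06]
D2: mem[0x20..0x24] <- [ef cd ee 0e 20]
D3: mem[0x1b..0x21] <- [86 7d 90 ed 9f ef cd]
D4: mem[0x04..0x05] <- [86 7d]
query mem[0x1e]=0xed, mem[0x1d]=0x90, mem[0x1a]=0xa5, mem[0x04]=0x86

MEM[0x1e,0x1d,0x1a,0x04] = ed 90 a5 86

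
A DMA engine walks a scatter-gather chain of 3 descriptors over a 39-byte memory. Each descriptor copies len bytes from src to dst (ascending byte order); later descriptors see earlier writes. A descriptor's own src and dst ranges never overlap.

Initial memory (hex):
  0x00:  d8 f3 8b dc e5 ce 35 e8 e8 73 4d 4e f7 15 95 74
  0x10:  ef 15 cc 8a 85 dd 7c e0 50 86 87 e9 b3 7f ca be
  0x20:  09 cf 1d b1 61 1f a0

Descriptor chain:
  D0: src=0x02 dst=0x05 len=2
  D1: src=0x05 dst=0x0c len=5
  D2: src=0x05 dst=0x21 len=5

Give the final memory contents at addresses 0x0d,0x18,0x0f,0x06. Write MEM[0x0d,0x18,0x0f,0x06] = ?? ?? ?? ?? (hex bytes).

D0: mem[0x05..0x06] <- [8b dc]
D1: mem[0x0c..0x10] <- [8b dc e8 e8 73]
D2: mem[0x21..0x25] <- [8b dc e8 e8 73]
query mem[0x0d]=0xdc, mem[0x18]=0x50, mem[0x0f]=0xe8, mem[0x06]=0xdc

MEM[0x0d,0x18,0x0f,0x06] = dc 50 e8 dc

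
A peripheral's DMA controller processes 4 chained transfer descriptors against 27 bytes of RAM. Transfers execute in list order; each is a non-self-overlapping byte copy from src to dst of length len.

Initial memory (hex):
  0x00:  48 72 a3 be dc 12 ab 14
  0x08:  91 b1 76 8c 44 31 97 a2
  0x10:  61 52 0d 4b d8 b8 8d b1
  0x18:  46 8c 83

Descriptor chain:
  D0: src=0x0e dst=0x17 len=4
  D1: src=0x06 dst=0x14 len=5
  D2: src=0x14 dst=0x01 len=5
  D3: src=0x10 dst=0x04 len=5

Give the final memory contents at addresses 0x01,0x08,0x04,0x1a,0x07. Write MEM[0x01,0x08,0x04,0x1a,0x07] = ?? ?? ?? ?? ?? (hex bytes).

  after D0: wrote 4B at 0x17 = 97a26152
  after D1: wrote 5B at 0x14 = ab1491b176
  after D2: wrote 5B at 0x01 = ab1491b176
  after D3: wrote 5B at 0x04 = 61520d4bab
query mem[0x01]=0xab, mem[0x08]=0xab, mem[0x04]=0x61, mem[0x1a]=0x52, mem[0x07]=0x4b

MEM[0x01,0x08,0x04,0x1a,0x07] = ab ab 61 52 4b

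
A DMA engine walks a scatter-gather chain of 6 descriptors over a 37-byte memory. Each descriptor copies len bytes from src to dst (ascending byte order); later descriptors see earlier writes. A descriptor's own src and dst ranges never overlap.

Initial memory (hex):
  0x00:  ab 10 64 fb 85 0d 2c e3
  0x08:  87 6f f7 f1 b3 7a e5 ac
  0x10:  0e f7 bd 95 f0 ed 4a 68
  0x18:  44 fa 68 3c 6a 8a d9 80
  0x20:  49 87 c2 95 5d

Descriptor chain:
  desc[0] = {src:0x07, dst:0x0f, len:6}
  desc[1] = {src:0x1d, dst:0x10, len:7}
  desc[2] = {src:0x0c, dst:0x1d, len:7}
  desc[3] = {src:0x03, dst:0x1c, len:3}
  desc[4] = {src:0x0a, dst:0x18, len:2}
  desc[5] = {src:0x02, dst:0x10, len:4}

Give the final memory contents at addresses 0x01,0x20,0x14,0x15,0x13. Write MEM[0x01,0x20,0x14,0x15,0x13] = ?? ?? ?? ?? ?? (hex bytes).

MEM[0x01,0x20,0x14,0x15,0x13] = 10 e3 87 c2 0d

#0 dst[0x0f+6] := {0xe3,0x87,0x6f,0xf7,0xf1,0xb3}
#1 dst[0x10+7] := {0x8a,0xd9,0x80,0x49,0x87,0xc2,0x95}
#2 dst[0x1d+7] := {0xb3,0x7a,0xe5,0xe3,0x8a,0xd9,0x80}
#3 dst[0x1c+3] := {0xfb,0x85,0x0d}
#4 dst[0x18+2] := {0xf7,0xf1}
#5 dst[0x10+4] := {0x64,0xfb,0x85,0x0d}
query mem[0x01]=0x10, mem[0x20]=0xe3, mem[0x14]=0x87, mem[0x15]=0xc2, mem[0x13]=0x0d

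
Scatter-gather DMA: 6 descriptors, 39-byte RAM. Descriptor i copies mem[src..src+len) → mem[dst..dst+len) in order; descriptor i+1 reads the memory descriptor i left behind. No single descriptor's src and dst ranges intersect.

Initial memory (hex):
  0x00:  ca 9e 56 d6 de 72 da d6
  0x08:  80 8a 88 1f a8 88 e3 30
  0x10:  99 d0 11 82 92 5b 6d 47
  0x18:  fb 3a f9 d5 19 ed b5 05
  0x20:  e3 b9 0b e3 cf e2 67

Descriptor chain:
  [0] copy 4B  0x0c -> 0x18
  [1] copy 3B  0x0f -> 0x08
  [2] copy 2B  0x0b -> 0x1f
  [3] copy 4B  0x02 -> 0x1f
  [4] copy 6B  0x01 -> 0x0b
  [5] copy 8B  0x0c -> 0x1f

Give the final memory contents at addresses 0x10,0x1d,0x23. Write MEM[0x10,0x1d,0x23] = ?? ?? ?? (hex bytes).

MEM[0x10,0x1d,0x23] = da ed da

#0 dst[0x18+4] := {0xa8,0x88,0xe3,0x30}
#1 dst[0x08+3] := {0x30,0x99,0xd0}
#2 dst[0x1f+2] := {0x1f,0xa8}
#3 dst[0x1f+4] := {0x56,0xd6,0xde,0x72}
#4 dst[0x0b+6] := {0x9e,0x56,0xd6,0xde,0x72,0xda}
#5 dst[0x1f+8] := {0x56,0xd6,0xde,0x72,0xda,0xd0,0x11,0x82}
query mem[0x10]=0xda, mem[0x1d]=0xed, mem[0x23]=0xda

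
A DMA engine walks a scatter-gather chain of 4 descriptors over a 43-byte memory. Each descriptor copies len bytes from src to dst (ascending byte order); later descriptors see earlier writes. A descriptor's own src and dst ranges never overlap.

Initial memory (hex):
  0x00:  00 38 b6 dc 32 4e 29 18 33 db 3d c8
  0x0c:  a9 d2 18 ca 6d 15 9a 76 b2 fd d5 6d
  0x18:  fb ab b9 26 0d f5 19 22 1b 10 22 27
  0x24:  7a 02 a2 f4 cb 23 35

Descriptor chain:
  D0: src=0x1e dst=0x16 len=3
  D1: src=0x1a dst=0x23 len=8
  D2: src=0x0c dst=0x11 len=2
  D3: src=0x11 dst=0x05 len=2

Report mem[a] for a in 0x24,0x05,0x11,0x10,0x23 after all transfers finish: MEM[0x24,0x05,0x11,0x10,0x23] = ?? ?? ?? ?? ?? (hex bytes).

MEM[0x24,0x05,0x11,0x10,0x23] = 26 a9 a9 6d b9

  after D0: wrote 3B at 0x16 = 19221b
  after D1: wrote 8B at 0x23 = b9260df519221b10
  after D2: wrote 2B at 0x11 = a9d2
  after D3: wrote 2B at 0x05 = a9d2
query mem[0x24]=0x26, mem[0x05]=0xa9, mem[0x11]=0xa9, mem[0x10]=0x6d, mem[0x23]=0xb9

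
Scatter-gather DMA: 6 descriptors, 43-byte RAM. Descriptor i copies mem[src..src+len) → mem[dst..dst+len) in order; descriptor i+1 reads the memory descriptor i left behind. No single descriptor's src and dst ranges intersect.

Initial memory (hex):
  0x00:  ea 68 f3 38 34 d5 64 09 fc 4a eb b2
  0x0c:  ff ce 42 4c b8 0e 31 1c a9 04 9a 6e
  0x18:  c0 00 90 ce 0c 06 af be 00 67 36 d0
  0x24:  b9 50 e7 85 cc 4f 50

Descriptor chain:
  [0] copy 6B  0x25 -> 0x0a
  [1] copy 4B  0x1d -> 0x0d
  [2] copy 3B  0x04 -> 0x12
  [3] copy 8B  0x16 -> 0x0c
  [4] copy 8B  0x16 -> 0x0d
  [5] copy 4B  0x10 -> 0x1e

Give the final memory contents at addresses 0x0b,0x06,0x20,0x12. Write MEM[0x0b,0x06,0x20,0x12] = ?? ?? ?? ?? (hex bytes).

MEM[0x0b,0x06,0x20,0x12] = e7 64 ce ce

[0] 0x25->0x0a len=6 : 50 e7 85 cc 4f 50
[1] 0x1d->0x0d len=4 : 06 af be 00
[2] 0x04->0x12 len=3 : 34 d5 64
[3] 0x16->0x0c len=8 : 9a 6e c0 00 90 ce 0c 06
[4] 0x16->0x0d len=8 : 9a 6e c0 00 90 ce 0c 06
[5] 0x10->0x1e len=4 : 00 90 ce 0c
query mem[0x0b]=0xe7, mem[0x06]=0x64, mem[0x20]=0xce, mem[0x12]=0xce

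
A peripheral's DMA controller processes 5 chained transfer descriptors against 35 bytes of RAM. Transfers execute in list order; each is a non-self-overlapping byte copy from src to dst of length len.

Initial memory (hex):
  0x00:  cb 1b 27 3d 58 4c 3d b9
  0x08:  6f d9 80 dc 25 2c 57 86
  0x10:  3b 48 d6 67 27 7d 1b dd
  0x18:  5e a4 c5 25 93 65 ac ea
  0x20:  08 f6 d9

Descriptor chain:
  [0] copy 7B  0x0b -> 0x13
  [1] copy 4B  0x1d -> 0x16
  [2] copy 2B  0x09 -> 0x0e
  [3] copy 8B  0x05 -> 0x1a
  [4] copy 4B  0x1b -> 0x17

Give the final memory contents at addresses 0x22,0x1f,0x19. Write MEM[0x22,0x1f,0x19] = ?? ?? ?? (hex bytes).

D0: mem[0x13..0x19] <- [dc 25 2c 57 86 3b 48]
D1: mem[0x16..0x19] <- [65 ac ea 08]
D2: mem[0x0e..0x0f] <- [d9 80]
D3: mem[0x1a..0x21] <- [4c 3d b9 6f d9 80 dc 25]
D4: mem[0x17..0x1a] <- [3d b9 6f d9]
query mem[0x22]=0xd9, mem[0x1f]=0x80, mem[0x19]=0x6f

MEM[0x22,0x1f,0x19] = d9 80 6f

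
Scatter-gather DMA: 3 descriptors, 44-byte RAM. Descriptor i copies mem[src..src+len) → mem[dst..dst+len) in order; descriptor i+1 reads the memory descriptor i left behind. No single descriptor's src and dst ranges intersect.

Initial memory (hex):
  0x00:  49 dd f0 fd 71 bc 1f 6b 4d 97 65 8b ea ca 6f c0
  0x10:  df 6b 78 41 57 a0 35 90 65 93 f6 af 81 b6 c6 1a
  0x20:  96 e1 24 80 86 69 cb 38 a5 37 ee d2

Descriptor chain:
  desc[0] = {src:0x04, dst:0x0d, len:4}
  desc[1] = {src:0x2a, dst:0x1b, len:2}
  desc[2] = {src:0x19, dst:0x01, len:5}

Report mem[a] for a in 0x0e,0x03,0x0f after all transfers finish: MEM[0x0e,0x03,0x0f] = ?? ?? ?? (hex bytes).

#0 dst[0x0d+4] := {0x71,0xbc,0x1f,0x6b}
#1 dst[0x1b+2] := {0xee,0xd2}
#2 dst[0x01+5] := {0x93,0xf6,0xee,0xd2,0xb6}
query mem[0x0e]=0xbc, mem[0x03]=0xee, mem[0x0f]=0x1f

MEM[0x0e,0x03,0x0f] = bc ee 1f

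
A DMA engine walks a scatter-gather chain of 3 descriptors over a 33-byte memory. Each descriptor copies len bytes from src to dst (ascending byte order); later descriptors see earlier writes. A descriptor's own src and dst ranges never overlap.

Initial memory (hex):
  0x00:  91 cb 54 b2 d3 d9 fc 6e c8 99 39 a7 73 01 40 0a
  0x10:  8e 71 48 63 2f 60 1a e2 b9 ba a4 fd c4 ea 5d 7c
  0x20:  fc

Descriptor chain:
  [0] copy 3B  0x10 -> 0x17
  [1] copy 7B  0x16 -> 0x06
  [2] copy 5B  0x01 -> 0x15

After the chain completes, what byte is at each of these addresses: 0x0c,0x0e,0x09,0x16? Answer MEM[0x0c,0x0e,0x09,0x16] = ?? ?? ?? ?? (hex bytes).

MEM[0x0c,0x0e,0x09,0x16] = c4 40 48 54

  after D0: wrote 3B at 0x17 = 8e7148
  after D1: wrote 7B at 0x06 = 1a8e7148a4fdc4
  after D2: wrote 5B at 0x15 = cb54b2d3d9
query mem[0x0c]=0xc4, mem[0x0e]=0x40, mem[0x09]=0x48, mem[0x16]=0x54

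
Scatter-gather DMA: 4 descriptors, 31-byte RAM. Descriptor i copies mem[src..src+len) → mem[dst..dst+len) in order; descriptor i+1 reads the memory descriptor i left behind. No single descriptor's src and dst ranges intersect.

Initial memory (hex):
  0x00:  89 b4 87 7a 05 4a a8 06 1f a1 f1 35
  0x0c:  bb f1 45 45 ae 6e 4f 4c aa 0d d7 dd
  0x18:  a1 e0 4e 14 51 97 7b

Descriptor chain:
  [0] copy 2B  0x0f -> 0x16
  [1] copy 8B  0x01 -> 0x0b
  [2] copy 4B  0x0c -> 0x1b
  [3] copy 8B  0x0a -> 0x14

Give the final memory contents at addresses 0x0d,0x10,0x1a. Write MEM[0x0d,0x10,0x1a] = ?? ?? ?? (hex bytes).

D0: mem[0x16..0x17] <- [45 ae]
D1: mem[0x0b..0x12] <- [b4 87 7a 05 4a a8 06 1f]
D2: mem[0x1b..0x1e] <- [87 7a 05 4a]
D3: mem[0x14..0x1b] <- [f1 b4 87 7a 05 4a a8 06]
query mem[0x0d]=0x7a, mem[0x10]=0xa8, mem[0x1a]=0xa8

MEM[0x0d,0x10,0x1a] = 7a a8 a8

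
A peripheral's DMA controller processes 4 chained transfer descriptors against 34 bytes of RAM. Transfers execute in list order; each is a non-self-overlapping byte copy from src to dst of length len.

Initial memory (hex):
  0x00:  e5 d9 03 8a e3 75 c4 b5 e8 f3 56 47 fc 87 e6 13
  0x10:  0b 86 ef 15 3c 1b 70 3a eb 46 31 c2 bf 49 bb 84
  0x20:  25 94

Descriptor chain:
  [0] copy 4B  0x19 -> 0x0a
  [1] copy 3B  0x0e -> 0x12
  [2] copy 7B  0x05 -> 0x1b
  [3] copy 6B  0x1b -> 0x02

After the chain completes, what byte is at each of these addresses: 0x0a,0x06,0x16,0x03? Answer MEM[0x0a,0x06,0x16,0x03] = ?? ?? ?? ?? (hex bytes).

#0 dst[0x0a+4] := {0x46,0x31,0xc2,0xbf}
#1 dst[0x12+3] := {0xe6,0x13,0x0b}
#2 dst[0x1b+7] := {0x75,0xc4,0xb5,0xe8,0xf3,0x46,0x31}
#3 dst[0x02+6] := {0x75,0xc4,0xb5,0xe8,0xf3,0x46}
query mem[0x0a]=0x46, mem[0x06]=0xf3, mem[0x16]=0x70, mem[0x03]=0xc4

MEM[0x0a,0x06,0x16,0x03] = 46 f3 70 c4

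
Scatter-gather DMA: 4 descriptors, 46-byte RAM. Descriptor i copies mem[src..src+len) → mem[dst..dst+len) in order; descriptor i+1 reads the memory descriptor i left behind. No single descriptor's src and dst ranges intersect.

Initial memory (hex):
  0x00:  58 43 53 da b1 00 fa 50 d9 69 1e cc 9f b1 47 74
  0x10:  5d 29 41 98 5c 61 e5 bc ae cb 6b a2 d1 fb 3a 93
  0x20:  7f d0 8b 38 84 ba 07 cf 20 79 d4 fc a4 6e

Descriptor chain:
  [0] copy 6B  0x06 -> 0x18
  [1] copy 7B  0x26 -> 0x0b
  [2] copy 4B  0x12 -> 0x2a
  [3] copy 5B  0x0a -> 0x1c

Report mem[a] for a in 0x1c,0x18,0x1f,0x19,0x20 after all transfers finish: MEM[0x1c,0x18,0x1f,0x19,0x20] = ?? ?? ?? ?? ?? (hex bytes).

MEM[0x1c,0x18,0x1f,0x19,0x20] = 1e fa 20 50 79

D0: mem[0x18..0x1d] <- [fa 50 d9 69 1e cc]
D1: mem[0x0b..0x11] <- [07 cf 20 79 d4 fc a4]
D2: mem[0x2a..0x2d] <- [41 98 5c 61]
D3: mem[0x1c..0x20] <- [1e 07 cf 20 79]
query mem[0x1c]=0x1e, mem[0x18]=0xfa, mem[0x1f]=0x20, mem[0x19]=0x50, mem[0x20]=0x79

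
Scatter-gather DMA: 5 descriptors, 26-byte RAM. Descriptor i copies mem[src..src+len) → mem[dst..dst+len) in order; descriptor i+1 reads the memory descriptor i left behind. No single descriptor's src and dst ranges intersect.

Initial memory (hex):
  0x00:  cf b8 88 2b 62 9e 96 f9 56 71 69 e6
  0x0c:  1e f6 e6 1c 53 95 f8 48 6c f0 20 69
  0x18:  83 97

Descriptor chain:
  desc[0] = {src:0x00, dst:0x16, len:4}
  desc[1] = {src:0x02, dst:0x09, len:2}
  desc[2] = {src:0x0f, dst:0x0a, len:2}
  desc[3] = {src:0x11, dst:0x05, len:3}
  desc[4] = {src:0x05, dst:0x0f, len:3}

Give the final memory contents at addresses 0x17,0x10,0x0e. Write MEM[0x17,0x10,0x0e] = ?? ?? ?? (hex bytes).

[0] 0x00->0x16 len=4 : cf b8 88 2b
[1] 0x02->0x09 len=2 : 88 2b
[2] 0x0f->0x0a len=2 : 1c 53
[3] 0x11->0x05 len=3 : 95 f8 48
[4] 0x05->0x0f len=3 : 95 f8 48
query mem[0x17]=0xb8, mem[0x10]=0xf8, mem[0x0e]=0xe6

MEM[0x17,0x10,0x0e] = b8 f8 e6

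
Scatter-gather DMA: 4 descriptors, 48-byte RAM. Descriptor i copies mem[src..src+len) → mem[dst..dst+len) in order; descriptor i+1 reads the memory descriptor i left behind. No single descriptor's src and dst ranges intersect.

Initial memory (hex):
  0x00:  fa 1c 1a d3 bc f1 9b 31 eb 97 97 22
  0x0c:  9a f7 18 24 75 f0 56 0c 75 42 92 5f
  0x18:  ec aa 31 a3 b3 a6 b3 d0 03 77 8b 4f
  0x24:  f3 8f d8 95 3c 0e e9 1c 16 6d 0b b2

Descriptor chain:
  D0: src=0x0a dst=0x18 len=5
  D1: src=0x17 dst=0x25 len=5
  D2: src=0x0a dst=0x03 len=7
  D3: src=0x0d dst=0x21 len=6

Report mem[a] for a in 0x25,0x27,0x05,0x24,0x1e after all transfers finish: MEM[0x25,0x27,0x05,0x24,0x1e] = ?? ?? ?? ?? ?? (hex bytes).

MEM[0x25,0x27,0x05,0x24,0x1e] = f0 22 9a 75 b3

D0: mem[0x18..0x1c] <- [97 22 9a f7 18]
D1: mem[0x25..0x29] <- [5f 97 22 9a f7]
D2: mem[0x03..0x09] <- [97 22 9a f7 18 24 75]
D3: mem[0x21..0x26] <- [f7 18 24 75 f0 56]
query mem[0x25]=0xf0, mem[0x27]=0x22, mem[0x05]=0x9a, mem[0x24]=0x75, mem[0x1e]=0xb3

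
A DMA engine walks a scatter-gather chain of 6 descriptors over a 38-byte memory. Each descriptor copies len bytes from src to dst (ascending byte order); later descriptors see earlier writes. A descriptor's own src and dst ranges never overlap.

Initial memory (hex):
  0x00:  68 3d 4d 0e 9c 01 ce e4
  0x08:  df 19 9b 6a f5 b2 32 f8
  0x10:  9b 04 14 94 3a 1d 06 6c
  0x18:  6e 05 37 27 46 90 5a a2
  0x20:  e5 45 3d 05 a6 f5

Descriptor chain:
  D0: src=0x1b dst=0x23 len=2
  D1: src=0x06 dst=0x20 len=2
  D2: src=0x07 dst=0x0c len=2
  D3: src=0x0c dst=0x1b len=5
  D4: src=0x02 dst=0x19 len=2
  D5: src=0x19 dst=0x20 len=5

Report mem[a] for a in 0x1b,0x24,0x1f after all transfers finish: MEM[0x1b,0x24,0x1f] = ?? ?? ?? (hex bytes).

MEM[0x1b,0x24,0x1f] = e4 32 9b

D0: mem[0x23..0x24] <- [27 46]
D1: mem[0x20..0x21] <- [ce e4]
D2: mem[0x0c..0x0d] <- [e4 df]
D3: mem[0x1b..0x1f] <- [e4 df 32 f8 9b]
D4: mem[0x19..0x1a] <- [4d 0e]
D5: mem[0x20..0x24] <- [4d 0e e4 df 32]
query mem[0x1b]=0xe4, mem[0x24]=0x32, mem[0x1f]=0x9b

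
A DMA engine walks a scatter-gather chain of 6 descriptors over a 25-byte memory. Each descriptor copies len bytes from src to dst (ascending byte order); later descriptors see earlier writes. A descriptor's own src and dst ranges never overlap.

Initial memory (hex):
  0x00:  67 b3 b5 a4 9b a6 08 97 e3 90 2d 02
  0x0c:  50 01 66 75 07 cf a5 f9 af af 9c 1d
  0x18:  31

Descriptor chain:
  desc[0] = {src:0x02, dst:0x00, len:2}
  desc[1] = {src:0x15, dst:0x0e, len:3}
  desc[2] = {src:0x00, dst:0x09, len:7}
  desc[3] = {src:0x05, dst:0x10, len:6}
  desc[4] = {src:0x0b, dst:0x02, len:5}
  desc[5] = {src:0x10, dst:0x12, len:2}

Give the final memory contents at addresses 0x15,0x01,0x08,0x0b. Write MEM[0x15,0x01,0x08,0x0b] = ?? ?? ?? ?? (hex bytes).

#0 dst[0x00+2] := {0xb5,0xa4}
#1 dst[0x0e+3] := {0xaf,0x9c,0x1d}
#2 dst[0x09+7] := {0xb5,0xa4,0xb5,0xa4,0x9b,0xa6,0x08}
#3 dst[0x10+6] := {0xa6,0x08,0x97,0xe3,0xb5,0xa4}
#4 dst[0x02+5] := {0xb5,0xa4,0x9b,0xa6,0x08}
#5 dst[0x12+2] := {0xa6,0x08}
query mem[0x15]=0xa4, mem[0x01]=0xa4, mem[0x08]=0xe3, mem[0x0b]=0xb5

MEM[0x15,0x01,0x08,0x0b] = a4 a4 e3 b5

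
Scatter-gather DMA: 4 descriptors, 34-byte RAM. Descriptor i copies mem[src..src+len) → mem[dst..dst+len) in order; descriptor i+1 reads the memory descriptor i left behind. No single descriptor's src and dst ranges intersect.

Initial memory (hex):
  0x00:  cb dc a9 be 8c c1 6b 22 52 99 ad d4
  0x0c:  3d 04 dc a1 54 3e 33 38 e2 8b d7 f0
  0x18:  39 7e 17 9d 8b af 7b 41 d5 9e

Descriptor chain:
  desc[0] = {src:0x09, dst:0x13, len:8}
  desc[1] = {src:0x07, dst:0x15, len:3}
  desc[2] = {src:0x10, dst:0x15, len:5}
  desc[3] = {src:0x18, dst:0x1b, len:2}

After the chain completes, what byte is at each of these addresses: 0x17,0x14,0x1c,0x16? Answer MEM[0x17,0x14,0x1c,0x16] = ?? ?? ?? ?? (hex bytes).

  after D0: wrote 8B at 0x13 = 99add43d04dca154
  after D1: wrote 3B at 0x15 = 225299
  after D2: wrote 5B at 0x15 = 543e3399ad
  after D3: wrote 2B at 0x1b = 99ad
query mem[0x17]=0x33, mem[0x14]=0xad, mem[0x1c]=0xad, mem[0x16]=0x3e

MEM[0x17,0x14,0x1c,0x16] = 33 ad ad 3e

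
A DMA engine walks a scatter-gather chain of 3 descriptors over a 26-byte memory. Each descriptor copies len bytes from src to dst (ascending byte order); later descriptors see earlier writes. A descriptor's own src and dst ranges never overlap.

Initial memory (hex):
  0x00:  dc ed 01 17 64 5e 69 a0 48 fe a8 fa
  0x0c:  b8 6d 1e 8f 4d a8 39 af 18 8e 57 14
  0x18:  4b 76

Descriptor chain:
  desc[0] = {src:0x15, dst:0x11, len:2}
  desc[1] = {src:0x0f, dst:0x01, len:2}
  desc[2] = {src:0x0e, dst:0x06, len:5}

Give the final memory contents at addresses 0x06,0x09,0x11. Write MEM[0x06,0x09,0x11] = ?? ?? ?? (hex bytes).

  after D0: wrote 2B at 0x11 = 8e57
  after D1: wrote 2B at 0x01 = 8f4d
  after D2: wrote 5B at 0x06 = 1e8f4d8e57
query mem[0x06]=0x1e, mem[0x09]=0x8e, mem[0x11]=0x8e

MEM[0x06,0x09,0x11] = 1e 8e 8e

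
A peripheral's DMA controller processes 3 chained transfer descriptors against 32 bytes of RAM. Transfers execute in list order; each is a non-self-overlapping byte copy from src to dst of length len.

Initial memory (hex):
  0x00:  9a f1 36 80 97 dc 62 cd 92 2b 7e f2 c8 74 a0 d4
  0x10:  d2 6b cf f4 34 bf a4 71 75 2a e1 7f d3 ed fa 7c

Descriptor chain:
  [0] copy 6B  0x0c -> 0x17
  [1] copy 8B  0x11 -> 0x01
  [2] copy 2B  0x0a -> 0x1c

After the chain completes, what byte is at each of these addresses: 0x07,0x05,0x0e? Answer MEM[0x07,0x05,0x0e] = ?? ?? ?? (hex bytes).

#0 dst[0x17+6] := {0xc8,0x74,0xa0,0xd4,0xd2,0x6b}
#1 dst[0x01+8] := {0x6b,0xcf,0xf4,0x34,0xbf,0xa4,0xc8,0x74}
#2 dst[0x1c+2] := {0x7e,0xf2}
query mem[0x07]=0xc8, mem[0x05]=0xbf, mem[0x0e]=0xa0

MEM[0x07,0x05,0x0e] = c8 bf a0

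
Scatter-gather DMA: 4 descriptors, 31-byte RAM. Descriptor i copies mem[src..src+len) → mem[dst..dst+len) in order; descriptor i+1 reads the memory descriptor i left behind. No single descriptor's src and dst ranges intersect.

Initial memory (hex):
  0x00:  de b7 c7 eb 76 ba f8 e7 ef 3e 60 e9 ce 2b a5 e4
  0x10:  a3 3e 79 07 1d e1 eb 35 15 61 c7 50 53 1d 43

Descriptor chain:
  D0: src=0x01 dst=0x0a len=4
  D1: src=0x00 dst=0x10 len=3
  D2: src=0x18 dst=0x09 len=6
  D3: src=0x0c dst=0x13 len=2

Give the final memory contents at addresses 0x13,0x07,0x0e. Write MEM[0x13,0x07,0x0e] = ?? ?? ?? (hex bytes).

  after D0: wrote 4B at 0x0a = b7c7eb76
  after D1: wrote 3B at 0x10 = deb7c7
  after D2: wrote 6B at 0x09 = 1561c750531d
  after D3: wrote 2B at 0x13 = 5053
query mem[0x13]=0x50, mem[0x07]=0xe7, mem[0x0e]=0x1d

MEM[0x13,0x07,0x0e] = 50 e7 1d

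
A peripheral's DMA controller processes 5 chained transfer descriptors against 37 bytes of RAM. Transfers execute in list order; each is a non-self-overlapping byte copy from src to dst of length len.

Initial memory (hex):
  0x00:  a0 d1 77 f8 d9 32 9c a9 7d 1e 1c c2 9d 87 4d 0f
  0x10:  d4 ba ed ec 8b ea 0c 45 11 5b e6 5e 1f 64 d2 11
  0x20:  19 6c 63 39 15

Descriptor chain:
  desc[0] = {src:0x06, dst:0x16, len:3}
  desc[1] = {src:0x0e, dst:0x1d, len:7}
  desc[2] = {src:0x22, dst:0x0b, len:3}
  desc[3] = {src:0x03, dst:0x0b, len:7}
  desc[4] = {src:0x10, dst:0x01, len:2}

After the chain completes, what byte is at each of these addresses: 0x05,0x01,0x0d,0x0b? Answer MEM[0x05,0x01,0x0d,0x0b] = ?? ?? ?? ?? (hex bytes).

D0: mem[0x16..0x18] <- [9c a9 7d]
D1: mem[0x1d..0x23] <- [4d 0f d4 ba ed ec 8b]
D2: mem[0x0b..0x0d] <- [ec 8b 15]
D3: mem[0x0b..0x11] <- [f8 d9 32 9c a9 7d 1e]
D4: mem[0x01..0x02] <- [7d 1e]
query mem[0x05]=0x32, mem[0x01]=0x7d, mem[0x0d]=0x32, mem[0x0b]=0xf8

MEM[0x05,0x01,0x0d,0x0b] = 32 7d 32 f8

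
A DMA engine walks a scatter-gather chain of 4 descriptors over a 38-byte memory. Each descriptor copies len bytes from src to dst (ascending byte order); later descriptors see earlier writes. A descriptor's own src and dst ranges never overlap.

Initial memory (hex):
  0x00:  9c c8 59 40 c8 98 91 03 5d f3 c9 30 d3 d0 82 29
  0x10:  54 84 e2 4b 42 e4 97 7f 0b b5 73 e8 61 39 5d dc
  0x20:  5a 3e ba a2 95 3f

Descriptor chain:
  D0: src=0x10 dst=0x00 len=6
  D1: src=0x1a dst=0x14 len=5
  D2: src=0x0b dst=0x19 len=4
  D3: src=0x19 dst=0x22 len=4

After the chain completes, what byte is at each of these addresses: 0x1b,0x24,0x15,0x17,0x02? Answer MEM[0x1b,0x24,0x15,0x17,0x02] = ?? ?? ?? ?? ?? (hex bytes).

MEM[0x1b,0x24,0x15,0x17,0x02] = d0 d0 e8 39 e2

[0] 0x10->0x00 len=6 : 54 84 e2 4b 42 e4
[1] 0x1a->0x14 len=5 : 73 e8 61 39 5d
[2] 0x0b->0x19 len=4 : 30 d3 d0 82
[3] 0x19->0x22 len=4 : 30 d3 d0 82
query mem[0x1b]=0xd0, mem[0x24]=0xd0, mem[0x15]=0xe8, mem[0x17]=0x39, mem[0x02]=0xe2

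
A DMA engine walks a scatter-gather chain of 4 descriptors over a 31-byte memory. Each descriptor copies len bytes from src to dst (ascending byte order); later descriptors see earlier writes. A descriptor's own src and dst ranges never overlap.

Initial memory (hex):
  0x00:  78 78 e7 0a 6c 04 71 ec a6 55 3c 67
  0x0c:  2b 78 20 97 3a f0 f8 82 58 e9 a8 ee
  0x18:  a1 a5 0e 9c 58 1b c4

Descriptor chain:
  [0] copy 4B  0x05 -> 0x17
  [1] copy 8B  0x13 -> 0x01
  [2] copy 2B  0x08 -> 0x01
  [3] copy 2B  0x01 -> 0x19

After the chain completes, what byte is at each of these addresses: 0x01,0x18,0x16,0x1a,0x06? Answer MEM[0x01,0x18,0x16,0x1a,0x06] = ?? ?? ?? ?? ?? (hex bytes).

#0 dst[0x17+4] := {0x04,0x71,0xec,0xa6}
#1 dst[0x01+8] := {0x82,0x58,0xe9,0xa8,0x04,0x71,0xec,0xa6}
#2 dst[0x01+2] := {0xa6,0x55}
#3 dst[0x19+2] := {0xa6,0x55}
query mem[0x01]=0xa6, mem[0x18]=0x71, mem[0x16]=0xa8, mem[0x1a]=0x55, mem[0x06]=0x71

MEM[0x01,0x18,0x16,0x1a,0x06] = a6 71 a8 55 71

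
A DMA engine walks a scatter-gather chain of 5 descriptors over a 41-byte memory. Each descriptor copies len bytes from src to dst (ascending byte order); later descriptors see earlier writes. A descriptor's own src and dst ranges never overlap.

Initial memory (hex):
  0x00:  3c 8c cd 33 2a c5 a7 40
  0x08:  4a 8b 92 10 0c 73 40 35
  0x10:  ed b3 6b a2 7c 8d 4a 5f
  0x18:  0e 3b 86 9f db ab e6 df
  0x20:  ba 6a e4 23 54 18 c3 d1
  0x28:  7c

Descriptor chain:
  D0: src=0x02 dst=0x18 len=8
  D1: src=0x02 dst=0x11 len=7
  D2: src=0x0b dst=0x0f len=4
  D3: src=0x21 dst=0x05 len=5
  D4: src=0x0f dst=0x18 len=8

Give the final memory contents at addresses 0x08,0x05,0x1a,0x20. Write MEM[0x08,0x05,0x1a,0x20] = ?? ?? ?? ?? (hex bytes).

#0 dst[0x18+8] := {0xcd,0x33,0x2a,0xc5,0xa7,0x40,0x4a,0x8b}
#1 dst[0x11+7] := {0xcd,0x33,0x2a,0xc5,0xa7,0x40,0x4a}
#2 dst[0x0f+4] := {0x10,0x0c,0x73,0x40}
#3 dst[0x05+5] := {0x6a,0xe4,0x23,0x54,0x18}
#4 dst[0x18+8] := {0x10,0x0c,0x73,0x40,0x2a,0xc5,0xa7,0x40}
query mem[0x08]=0x54, mem[0x05]=0x6a, mem[0x1a]=0x73, mem[0x20]=0xba

MEM[0x08,0x05,0x1a,0x20] = 54 6a 73 ba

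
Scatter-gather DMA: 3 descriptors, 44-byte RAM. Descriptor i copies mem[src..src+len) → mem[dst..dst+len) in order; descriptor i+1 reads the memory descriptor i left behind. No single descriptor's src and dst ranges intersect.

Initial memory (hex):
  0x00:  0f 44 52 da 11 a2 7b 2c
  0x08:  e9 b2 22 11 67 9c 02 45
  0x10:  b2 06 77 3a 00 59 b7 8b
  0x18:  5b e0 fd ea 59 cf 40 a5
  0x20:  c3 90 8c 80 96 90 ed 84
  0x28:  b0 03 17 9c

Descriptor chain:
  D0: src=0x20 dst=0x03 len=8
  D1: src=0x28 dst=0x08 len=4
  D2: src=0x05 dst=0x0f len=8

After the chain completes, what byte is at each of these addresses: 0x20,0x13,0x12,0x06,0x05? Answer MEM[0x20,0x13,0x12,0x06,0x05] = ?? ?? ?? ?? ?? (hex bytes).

MEM[0x20,0x13,0x12,0x06,0x05] = c3 03 b0 80 8c

  after D0: wrote 8B at 0x03 = c3908c809690ed84
  after D1: wrote 4B at 0x08 = b003179c
  after D2: wrote 8B at 0x0f = 8c8096b003179c67
query mem[0x20]=0xc3, mem[0x13]=0x03, mem[0x12]=0xb0, mem[0x06]=0x80, mem[0x05]=0x8c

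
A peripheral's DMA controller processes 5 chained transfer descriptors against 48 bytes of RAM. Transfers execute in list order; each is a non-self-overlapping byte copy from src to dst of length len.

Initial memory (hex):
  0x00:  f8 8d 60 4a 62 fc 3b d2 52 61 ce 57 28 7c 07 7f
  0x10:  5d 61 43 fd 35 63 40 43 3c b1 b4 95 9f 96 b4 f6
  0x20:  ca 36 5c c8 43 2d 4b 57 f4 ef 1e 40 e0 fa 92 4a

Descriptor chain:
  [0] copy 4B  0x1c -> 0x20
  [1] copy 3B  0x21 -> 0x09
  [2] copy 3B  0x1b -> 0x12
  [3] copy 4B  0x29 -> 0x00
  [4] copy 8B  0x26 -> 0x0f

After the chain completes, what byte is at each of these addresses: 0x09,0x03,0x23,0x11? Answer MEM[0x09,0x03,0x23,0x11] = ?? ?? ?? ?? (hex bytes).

D0: mem[0x20..0x23] <- [9f 96 b4 f6]
D1: mem[0x09..0x0b] <- [96 b4 f6]
D2: mem[0x12..0x14] <- [95 9f 96]
D3: mem[0x00..0x03] <- [ef 1e 40 e0]
D4: mem[0x0f..0x16] <- [4b 57 f4 ef 1e 40 e0 fa]
query mem[0x09]=0x96, mem[0x03]=0xe0, mem[0x23]=0xf6, mem[0x11]=0xf4

MEM[0x09,0x03,0x23,0x11] = 96 e0 f6 f4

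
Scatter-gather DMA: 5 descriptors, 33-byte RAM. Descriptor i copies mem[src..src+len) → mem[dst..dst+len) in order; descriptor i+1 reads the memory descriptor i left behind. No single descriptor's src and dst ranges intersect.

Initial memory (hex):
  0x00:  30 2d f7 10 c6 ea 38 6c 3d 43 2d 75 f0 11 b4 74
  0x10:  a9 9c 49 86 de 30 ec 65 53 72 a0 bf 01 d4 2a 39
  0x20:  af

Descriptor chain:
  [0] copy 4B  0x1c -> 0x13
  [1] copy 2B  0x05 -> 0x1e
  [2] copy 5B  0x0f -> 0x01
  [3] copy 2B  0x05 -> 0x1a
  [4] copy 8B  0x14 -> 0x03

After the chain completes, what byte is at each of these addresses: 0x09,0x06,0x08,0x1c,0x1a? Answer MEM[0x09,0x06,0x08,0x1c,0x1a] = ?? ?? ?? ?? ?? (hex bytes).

MEM[0x09,0x06,0x08,0x1c,0x1a] = 01 65 72 01 01

#0 dst[0x13+4] := {0x01,0xd4,0x2a,0x39}
#1 dst[0x1e+2] := {0xea,0x38}
#2 dst[0x01+5] := {0x74,0xa9,0x9c,0x49,0x01}
#3 dst[0x1a+2] := {0x01,0x38}
#4 dst[0x03+8] := {0xd4,0x2a,0x39,0x65,0x53,0x72,0x01,0x38}
query mem[0x09]=0x01, mem[0x06]=0x65, mem[0x08]=0x72, mem[0x1c]=0x01, mem[0x1a]=0x01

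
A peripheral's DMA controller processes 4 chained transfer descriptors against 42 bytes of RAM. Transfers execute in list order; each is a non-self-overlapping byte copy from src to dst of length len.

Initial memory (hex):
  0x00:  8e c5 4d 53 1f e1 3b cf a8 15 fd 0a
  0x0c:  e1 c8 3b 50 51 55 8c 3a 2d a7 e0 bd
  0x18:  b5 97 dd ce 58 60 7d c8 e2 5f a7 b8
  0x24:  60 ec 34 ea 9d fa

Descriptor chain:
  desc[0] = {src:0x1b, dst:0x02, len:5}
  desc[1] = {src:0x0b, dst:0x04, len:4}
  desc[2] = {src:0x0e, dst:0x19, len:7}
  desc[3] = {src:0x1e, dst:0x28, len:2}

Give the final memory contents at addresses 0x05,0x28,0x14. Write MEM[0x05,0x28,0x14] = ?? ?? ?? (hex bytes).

[0] 0x1b->0x02 len=5 : ce 58 60 7d c8
[1] 0x0b->0x04 len=4 : 0a e1 c8 3b
[2] 0x0e->0x19 len=7 : 3b 50 51 55 8c 3a 2d
[3] 0x1e->0x28 len=2 : 3a 2d
query mem[0x05]=0xe1, mem[0x28]=0x3a, mem[0x14]=0x2d

MEM[0x05,0x28,0x14] = e1 3a 2d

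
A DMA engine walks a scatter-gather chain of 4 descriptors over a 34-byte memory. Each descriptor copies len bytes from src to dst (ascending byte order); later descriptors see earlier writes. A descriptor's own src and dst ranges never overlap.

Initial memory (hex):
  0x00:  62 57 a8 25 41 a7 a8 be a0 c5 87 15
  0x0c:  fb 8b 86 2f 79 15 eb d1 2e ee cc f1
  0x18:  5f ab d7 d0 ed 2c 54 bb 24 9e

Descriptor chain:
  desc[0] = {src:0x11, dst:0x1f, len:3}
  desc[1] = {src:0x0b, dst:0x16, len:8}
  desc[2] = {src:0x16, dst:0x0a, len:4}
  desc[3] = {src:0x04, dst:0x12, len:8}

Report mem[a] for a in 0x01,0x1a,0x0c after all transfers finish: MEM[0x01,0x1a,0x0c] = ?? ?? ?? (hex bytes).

D0: mem[0x1f..0x21] <- [15 eb d1]
D1: mem[0x16..0x1d] <- [15 fb 8b 86 2f 79 15 eb]
D2: mem[0x0a..0x0d] <- [15 fb 8b 86]
D3: mem[0x12..0x19] <- [41 a7 a8 be a0 c5 15 fb]
query mem[0x01]=0x57, mem[0x1a]=0x2f, mem[0x0c]=0x8b

MEM[0x01,0x1a,0x0c] = 57 2f 8b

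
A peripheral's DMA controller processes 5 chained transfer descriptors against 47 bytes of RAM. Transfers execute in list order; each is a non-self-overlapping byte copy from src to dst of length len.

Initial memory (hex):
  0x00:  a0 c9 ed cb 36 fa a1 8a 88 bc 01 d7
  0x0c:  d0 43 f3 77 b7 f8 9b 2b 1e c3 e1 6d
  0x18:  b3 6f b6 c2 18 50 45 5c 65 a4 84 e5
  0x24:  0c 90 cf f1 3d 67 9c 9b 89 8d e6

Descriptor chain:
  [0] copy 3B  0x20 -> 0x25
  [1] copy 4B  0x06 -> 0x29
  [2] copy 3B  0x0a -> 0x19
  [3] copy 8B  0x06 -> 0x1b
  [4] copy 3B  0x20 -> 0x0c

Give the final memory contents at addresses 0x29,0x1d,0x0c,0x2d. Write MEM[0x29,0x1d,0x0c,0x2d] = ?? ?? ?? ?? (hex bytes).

MEM[0x29,0x1d,0x0c,0x2d] = a1 88 d7 8d

#0 dst[0x25+3] := {0x65,0xa4,0x84}
#1 dst[0x29+4] := {0xa1,0x8a,0x88,0xbc}
#2 dst[0x19+3] := {0x01,0xd7,0xd0}
#3 dst[0x1b+8] := {0xa1,0x8a,0x88,0xbc,0x01,0xd7,0xd0,0x43}
#4 dst[0x0c+3] := {0xd7,0xd0,0x43}
query mem[0x29]=0xa1, mem[0x1d]=0x88, mem[0x0c]=0xd7, mem[0x2d]=0x8d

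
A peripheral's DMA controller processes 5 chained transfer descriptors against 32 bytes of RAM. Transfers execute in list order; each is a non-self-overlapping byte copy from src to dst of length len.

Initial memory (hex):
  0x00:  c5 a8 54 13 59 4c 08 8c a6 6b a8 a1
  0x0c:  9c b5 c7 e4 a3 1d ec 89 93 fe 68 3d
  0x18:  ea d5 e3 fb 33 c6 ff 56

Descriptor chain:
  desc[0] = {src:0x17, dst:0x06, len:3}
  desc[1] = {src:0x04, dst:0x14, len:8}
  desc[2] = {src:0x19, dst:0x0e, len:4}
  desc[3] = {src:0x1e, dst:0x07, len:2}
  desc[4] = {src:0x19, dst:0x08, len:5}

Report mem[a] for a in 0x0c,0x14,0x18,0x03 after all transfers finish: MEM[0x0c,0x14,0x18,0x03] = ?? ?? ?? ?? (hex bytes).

#0 dst[0x06+3] := {0x3d,0xea,0xd5}
#1 dst[0x14+8] := {0x59,0x4c,0x3d,0xea,0xd5,0x6b,0xa8,0xa1}
#2 dst[0x0e+4] := {0x6b,0xa8,0xa1,0x33}
#3 dst[0x07+2] := {0xff,0x56}
#4 dst[0x08+5] := {0x6b,0xa8,0xa1,0x33,0xc6}
query mem[0x0c]=0xc6, mem[0x14]=0x59, mem[0x18]=0xd5, mem[0x03]=0x13

MEM[0x0c,0x14,0x18,0x03] = c6 59 d5 13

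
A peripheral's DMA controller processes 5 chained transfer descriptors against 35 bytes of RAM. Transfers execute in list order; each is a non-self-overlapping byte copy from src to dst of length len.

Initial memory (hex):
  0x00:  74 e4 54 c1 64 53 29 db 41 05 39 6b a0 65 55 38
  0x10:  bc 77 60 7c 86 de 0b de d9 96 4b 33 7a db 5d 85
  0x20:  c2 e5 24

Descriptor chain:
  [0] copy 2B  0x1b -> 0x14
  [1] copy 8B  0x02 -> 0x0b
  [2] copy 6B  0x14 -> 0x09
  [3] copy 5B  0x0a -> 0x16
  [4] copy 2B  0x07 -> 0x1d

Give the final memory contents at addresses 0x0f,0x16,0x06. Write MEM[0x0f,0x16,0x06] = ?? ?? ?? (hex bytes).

MEM[0x0f,0x16,0x06] = 29 7a 29

#0 dst[0x14+2] := {0x33,0x7a}
#1 dst[0x0b+8] := {0x54,0xc1,0x64,0x53,0x29,0xdb,0x41,0x05}
#2 dst[0x09+6] := {0x33,0x7a,0x0b,0xde,0xd9,0x96}
#3 dst[0x16+5] := {0x7a,0x0b,0xde,0xd9,0x96}
#4 dst[0x1d+2] := {0xdb,0x41}
query mem[0x0f]=0x29, mem[0x16]=0x7a, mem[0x06]=0x29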